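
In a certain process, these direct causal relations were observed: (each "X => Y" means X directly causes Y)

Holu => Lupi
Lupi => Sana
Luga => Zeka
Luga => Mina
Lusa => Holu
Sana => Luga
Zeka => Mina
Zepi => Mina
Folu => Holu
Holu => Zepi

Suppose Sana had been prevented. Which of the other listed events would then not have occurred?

Downstream of Sana: Luga, Zeka, Mina.
Of those, still caused via another path: Mina.
The remainder have no surviving cause.

Luga, Zeka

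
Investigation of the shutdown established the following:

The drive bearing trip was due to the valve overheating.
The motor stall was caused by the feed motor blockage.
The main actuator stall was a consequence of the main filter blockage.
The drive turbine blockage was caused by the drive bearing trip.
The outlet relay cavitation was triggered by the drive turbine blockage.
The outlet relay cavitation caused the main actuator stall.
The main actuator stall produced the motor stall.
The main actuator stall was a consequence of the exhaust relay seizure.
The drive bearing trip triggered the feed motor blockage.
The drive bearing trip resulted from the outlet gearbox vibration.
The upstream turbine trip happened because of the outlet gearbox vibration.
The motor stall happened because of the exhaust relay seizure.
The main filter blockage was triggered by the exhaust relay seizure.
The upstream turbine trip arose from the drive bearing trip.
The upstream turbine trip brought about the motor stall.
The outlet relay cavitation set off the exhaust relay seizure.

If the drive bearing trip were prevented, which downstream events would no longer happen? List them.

the drive turbine blockage, the exhaust relay seizure, the feed motor blockage, the main actuator stall, the main filter blockage, the outlet relay cavitation

Downstream of the drive bearing trip: the drive turbine blockage, the upstream turbine trip, the outlet relay cavitation, the feed motor blockage, the exhaust relay seizure, the main filter blockage, the main actuator stall, the motor stall.
Of those, still caused via another path: the upstream turbine trip, the motor stall.
The remainder have no surviving cause.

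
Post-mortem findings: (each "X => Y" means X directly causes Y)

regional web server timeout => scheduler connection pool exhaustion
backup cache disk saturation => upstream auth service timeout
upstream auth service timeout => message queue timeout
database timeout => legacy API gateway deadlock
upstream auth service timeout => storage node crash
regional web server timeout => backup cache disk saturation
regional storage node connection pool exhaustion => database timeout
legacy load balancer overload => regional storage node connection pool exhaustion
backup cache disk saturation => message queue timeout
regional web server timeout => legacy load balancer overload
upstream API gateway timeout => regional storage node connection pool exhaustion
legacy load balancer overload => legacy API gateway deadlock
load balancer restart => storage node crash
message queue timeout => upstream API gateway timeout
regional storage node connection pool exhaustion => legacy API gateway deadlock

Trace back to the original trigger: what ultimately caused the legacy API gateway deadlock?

the regional web server timeout

Tracing upstream from the legacy API gateway deadlock: the legacy API gateway deadlock ← the legacy load balancer overload ← the regional web server timeout.
The regional web server timeout has no stated cause, so it is the root.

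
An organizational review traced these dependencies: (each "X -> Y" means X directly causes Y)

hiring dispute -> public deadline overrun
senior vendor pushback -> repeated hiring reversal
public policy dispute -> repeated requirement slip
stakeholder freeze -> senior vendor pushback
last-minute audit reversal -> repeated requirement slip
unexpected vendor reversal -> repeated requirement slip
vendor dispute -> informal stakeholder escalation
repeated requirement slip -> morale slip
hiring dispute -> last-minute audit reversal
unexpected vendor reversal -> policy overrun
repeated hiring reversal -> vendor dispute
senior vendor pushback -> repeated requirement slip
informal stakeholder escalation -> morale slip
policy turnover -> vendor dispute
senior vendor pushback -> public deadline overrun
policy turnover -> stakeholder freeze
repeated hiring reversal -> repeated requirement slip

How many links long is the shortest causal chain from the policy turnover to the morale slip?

3

Shortest chain: the policy turnover → the vendor dispute → the informal stakeholder escalation → the morale slip.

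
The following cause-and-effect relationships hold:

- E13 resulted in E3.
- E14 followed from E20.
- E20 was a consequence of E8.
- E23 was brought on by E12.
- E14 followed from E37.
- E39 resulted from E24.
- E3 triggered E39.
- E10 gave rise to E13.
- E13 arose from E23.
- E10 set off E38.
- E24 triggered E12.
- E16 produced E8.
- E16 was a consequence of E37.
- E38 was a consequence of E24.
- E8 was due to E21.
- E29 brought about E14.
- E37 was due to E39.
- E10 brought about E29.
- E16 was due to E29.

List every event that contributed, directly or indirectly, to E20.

E10, E12, E13, E16, E21, E23, E24, E29, E3, E37, E39, E8

Immediate cause of E20: E8.
Further upstream: E24, E10, E12, E21, E23, E13, E3, E39, E37, E29, E16.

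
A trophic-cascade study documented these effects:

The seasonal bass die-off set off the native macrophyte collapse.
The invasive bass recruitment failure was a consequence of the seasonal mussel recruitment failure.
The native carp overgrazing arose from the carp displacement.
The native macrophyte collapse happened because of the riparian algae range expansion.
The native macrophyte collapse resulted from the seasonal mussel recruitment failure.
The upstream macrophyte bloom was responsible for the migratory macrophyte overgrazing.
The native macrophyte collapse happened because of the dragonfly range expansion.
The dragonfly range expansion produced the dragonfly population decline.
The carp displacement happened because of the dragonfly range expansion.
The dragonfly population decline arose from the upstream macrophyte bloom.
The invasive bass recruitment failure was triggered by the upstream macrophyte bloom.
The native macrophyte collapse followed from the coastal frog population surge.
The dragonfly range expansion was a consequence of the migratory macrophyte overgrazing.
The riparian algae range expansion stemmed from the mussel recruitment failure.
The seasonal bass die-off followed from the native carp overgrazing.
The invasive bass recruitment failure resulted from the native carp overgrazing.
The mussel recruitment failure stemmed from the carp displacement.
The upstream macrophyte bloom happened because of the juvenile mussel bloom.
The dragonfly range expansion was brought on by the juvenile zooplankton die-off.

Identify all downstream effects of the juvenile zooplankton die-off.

the carp displacement, the dragonfly population decline, the dragonfly range expansion, the invasive bass recruitment failure, the mussel recruitment failure, the native carp overgrazing, the native macrophyte collapse, the riparian algae range expansion, the seasonal bass die-off

Direct effects: the dragonfly range expansion.
2 steps out: the carp displacement, the dragonfly population decline, the native macrophyte collapse.
3 steps out: the native carp overgrazing, the mussel recruitment failure.
4 steps out: the seasonal bass die-off, the invasive bass recruitment failure, the riparian algae range expansion.
Not reachable from it: the juvenile mussel bloom, the upstream macrophyte bloom, the migratory macrophyte overgrazing, the seasonal mussel recruitment failure, the coastal frog population surge.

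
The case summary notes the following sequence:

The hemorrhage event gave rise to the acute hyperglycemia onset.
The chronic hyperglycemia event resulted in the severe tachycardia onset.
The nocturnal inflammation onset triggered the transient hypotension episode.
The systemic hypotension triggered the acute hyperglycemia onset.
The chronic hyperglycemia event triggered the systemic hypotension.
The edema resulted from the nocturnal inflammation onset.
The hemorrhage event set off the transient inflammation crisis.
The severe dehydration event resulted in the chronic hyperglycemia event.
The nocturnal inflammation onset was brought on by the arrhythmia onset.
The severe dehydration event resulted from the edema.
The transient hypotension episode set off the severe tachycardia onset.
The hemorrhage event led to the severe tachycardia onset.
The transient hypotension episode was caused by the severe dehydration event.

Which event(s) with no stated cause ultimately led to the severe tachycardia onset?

Tracing upstream from the severe tachycardia onset: the severe tachycardia onset ← the transient hypotension episode ← the nocturnal inflammation onset ← the arrhythmia onset.
A separate upstream branch: the severe tachycardia onset ← the hemorrhage event.
Each of those chain origins has no stated cause.

the arrhythmia onset, the hemorrhage event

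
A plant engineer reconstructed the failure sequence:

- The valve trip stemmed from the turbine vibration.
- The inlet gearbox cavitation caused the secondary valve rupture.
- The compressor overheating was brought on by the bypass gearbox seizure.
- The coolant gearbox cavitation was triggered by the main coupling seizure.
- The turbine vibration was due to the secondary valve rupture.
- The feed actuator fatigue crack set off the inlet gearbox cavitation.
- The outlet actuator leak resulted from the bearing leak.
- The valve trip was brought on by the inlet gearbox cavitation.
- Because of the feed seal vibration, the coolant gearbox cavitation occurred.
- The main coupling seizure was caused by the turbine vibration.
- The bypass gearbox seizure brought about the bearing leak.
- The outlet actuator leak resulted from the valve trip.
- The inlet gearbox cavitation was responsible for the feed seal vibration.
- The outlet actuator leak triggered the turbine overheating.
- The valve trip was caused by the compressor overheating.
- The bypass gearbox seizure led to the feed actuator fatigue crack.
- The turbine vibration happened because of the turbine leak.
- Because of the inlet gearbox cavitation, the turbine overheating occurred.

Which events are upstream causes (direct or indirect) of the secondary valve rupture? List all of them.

Immediate cause of the secondary valve rupture: the inlet gearbox cavitation.
Further upstream: the bypass gearbox seizure, the feed actuator fatigue crack.

the bypass gearbox seizure, the feed actuator fatigue crack, the inlet gearbox cavitation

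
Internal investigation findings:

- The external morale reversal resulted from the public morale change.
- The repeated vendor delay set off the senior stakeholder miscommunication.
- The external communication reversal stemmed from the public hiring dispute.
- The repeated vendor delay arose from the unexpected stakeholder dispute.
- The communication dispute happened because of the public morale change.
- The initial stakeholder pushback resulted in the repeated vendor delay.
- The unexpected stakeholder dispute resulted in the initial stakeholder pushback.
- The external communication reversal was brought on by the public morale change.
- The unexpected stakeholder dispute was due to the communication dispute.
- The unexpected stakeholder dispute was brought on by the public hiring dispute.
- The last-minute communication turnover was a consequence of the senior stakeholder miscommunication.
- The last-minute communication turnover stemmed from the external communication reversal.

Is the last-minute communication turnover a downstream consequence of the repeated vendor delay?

Yes

There is a causal chain: the repeated vendor delay → the senior stakeholder miscommunication → the last-minute communication turnover.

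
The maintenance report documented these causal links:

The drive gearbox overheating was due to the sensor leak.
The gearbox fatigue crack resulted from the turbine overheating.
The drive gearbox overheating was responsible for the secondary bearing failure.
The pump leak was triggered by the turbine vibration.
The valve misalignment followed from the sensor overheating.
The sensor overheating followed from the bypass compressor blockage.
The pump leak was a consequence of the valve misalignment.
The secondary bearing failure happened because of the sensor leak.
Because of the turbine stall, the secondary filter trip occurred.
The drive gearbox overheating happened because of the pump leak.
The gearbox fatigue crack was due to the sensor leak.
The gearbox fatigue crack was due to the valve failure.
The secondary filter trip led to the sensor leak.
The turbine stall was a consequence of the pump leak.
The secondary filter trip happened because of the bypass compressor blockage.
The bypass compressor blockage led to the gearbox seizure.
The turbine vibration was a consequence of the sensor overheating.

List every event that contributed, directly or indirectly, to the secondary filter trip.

Immediate causes of the secondary filter trip: the bypass compressor blockage, the turbine stall.
Further upstream: the sensor overheating, the turbine vibration, the valve misalignment, the pump leak.

the bypass compressor blockage, the pump leak, the sensor overheating, the turbine stall, the turbine vibration, the valve misalignment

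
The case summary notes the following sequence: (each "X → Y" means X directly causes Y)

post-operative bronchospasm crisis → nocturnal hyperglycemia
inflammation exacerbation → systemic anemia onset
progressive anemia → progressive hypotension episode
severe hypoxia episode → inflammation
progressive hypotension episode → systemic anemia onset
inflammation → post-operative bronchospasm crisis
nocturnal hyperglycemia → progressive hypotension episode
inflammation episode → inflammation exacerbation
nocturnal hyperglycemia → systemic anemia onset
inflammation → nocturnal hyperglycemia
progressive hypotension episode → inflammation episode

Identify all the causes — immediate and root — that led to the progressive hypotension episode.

Immediate causes of the progressive hypotension episode: the nocturnal hyperglycemia, the progressive anemia.
Further upstream: the severe hypoxia episode, the inflammation, the post-operative bronchospasm crisis.

the inflammation, the nocturnal hyperglycemia, the post-operative bronchospasm crisis, the progressive anemia, the severe hypoxia episode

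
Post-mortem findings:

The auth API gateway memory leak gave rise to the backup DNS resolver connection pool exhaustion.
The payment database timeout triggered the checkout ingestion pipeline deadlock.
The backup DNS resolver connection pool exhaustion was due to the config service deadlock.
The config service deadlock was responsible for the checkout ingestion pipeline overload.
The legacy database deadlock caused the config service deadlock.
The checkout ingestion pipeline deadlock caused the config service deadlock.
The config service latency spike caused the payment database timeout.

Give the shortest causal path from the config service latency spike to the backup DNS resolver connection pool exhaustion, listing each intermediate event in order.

the config service latency spike → the payment database timeout → the checkout ingestion pipeline deadlock → the config service deadlock → the backup DNS resolver connection pool exhaustion

the config service latency spike → the payment database timeout
the payment database timeout → the checkout ingestion pipeline deadlock
the checkout ingestion pipeline deadlock → the config service deadlock
the config service deadlock → the backup DNS resolver connection pool exhaustion
Length: 4 steps.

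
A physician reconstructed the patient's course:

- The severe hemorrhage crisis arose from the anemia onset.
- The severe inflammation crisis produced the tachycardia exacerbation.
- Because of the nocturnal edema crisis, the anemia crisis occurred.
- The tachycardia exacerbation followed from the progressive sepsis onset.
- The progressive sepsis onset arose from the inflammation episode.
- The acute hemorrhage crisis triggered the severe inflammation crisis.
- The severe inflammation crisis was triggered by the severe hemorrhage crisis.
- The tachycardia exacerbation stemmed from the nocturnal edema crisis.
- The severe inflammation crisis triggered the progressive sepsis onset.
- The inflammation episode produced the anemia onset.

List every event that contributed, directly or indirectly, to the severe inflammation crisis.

Immediate causes of the severe inflammation crisis: the acute hemorrhage crisis, the severe hemorrhage crisis.
Further upstream: the inflammation episode, the anemia onset.

the acute hemorrhage crisis, the anemia onset, the inflammation episode, the severe hemorrhage crisis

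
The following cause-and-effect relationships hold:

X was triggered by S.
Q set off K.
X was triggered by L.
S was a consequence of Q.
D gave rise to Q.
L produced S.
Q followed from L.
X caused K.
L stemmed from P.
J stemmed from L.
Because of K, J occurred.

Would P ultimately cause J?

Yes

There is a causal chain: P → L → J.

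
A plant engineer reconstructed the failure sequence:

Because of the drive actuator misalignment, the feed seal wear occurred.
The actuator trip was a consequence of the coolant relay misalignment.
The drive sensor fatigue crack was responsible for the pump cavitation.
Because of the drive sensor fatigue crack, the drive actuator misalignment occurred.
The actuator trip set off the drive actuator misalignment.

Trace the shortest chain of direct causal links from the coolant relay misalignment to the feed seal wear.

the coolant relay misalignment → the actuator trip → the drive actuator misalignment → the feed seal wear

the coolant relay misalignment → the actuator trip
the actuator trip → the drive actuator misalignment
the drive actuator misalignment → the feed seal wear
Length: 3 steps.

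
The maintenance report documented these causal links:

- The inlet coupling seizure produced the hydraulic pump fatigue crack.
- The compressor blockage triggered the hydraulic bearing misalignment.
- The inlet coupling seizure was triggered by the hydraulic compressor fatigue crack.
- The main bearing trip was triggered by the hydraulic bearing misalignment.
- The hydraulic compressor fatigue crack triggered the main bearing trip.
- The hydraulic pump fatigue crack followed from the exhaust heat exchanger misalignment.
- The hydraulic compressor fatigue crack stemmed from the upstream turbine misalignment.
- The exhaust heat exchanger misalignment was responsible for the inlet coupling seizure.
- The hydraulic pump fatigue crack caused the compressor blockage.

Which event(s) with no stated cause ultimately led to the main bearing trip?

Tracing upstream from the main bearing trip: the main bearing trip ← the hydraulic compressor fatigue crack ← the upstream turbine misalignment.
A separate upstream branch: the main bearing trip ← the hydraulic bearing misalignment ← the compressor blockage ← the hydraulic pump fatigue crack ← the exhaust heat exchanger misalignment.
Each of those chain origins has no stated cause.

the exhaust heat exchanger misalignment, the upstream turbine misalignment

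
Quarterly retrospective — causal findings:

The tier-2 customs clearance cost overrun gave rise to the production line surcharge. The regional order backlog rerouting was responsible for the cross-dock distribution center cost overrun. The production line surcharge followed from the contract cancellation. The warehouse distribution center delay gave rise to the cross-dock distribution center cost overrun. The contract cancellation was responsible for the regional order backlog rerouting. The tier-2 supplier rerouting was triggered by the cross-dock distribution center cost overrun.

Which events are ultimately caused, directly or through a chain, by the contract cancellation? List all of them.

Direct effects: the regional order backlog rerouting, the production line surcharge.
2 steps out: the cross-dock distribution center cost overrun.
3 steps out: the tier-2 supplier rerouting.
Not reachable from it: the warehouse distribution center delay, the tier-2 customs clearance cost overrun.

the cross-dock distribution center cost overrun, the production line surcharge, the regional order backlog rerouting, the tier-2 supplier rerouting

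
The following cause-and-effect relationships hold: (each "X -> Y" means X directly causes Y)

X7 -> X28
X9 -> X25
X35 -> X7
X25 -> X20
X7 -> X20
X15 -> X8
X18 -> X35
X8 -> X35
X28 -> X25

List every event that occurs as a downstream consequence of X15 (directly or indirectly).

X20, X25, X28, X35, X7, X8

Direct effects: X8.
2 steps out: X35.
3 steps out: X7.
4 steps out: X28, X20.
5 steps out: X25.
Not reachable from it: X18, X9.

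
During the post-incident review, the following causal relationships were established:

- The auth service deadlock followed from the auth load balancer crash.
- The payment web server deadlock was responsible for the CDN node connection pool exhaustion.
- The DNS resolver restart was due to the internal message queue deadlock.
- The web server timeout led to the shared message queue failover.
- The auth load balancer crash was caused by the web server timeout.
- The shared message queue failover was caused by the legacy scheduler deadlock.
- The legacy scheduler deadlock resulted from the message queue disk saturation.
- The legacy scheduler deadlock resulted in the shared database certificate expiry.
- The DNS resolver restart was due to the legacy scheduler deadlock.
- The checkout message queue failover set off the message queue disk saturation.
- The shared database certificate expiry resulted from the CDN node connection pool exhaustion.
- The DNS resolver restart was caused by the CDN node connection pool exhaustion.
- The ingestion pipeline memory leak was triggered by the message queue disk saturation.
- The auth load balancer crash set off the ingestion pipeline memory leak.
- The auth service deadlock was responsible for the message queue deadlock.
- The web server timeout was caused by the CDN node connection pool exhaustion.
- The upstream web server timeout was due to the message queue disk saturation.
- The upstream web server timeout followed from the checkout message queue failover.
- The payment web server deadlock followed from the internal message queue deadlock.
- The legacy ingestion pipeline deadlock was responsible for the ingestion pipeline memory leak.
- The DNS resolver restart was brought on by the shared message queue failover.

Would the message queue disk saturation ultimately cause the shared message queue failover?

There is a causal chain: the message queue disk saturation → the legacy scheduler deadlock → the shared message queue failover.

Yes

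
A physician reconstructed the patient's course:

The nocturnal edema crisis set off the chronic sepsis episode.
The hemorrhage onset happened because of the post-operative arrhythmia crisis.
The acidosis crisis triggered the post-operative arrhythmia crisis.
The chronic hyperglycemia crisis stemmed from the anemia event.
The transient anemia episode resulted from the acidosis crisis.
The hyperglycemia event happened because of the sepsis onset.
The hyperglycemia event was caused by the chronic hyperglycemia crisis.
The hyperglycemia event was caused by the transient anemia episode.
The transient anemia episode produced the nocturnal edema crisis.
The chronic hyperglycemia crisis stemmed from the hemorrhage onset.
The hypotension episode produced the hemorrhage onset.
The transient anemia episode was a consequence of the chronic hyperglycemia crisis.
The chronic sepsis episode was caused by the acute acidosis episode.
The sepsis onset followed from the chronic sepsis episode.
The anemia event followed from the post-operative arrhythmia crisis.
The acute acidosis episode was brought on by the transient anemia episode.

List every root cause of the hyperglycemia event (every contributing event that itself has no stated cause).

the acidosis crisis, the hypotension episode

Tracing upstream from the hyperglycemia event: the hyperglycemia event ← the chronic hyperglycemia crisis ← the hemorrhage onset ← the hypotension episode.
A separate upstream branch: the hyperglycemia event ← the transient anemia episode ← the acidosis crisis.
Each of those chain origins has no stated cause.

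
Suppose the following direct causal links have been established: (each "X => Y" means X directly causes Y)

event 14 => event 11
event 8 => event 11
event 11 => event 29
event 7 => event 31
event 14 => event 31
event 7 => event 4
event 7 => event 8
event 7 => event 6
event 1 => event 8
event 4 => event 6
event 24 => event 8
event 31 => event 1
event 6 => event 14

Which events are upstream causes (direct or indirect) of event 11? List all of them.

Immediate causes of event 11: event 14, event 8.
Further upstream: event 7, event 4, event 6, event 24, event 31, event 1.

event 1, event 14, event 24, event 31, event 4, event 6, event 7, event 8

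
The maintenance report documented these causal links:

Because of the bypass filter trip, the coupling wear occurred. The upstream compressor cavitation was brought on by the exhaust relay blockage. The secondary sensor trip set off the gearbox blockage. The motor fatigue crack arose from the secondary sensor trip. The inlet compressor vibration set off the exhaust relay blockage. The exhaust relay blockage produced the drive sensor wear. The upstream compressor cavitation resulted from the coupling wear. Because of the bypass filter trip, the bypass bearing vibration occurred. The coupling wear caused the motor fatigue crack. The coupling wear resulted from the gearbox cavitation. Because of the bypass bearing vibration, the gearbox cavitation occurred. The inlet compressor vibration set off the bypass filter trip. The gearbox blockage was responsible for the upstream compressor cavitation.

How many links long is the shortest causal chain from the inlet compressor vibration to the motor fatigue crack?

Shortest chain: the inlet compressor vibration → the bypass filter trip → the coupling wear → the motor fatigue crack.

3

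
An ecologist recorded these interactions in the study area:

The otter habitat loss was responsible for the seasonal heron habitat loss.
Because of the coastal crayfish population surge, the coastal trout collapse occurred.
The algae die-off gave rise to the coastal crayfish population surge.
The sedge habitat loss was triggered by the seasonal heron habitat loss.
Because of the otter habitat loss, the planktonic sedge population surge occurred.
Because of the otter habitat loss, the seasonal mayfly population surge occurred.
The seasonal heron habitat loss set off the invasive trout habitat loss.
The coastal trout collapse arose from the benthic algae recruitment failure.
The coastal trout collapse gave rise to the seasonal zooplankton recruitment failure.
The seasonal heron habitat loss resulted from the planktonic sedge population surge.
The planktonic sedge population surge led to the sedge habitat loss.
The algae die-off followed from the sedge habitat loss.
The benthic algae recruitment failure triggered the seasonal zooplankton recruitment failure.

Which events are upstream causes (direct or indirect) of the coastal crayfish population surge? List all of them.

the algae die-off, the otter habitat loss, the planktonic sedge population surge, the seasonal heron habitat loss, the sedge habitat loss

Immediate cause of the coastal crayfish population surge: the algae die-off.
Further upstream: the otter habitat loss, the planktonic sedge population surge, the seasonal heron habitat loss, the sedge habitat loss.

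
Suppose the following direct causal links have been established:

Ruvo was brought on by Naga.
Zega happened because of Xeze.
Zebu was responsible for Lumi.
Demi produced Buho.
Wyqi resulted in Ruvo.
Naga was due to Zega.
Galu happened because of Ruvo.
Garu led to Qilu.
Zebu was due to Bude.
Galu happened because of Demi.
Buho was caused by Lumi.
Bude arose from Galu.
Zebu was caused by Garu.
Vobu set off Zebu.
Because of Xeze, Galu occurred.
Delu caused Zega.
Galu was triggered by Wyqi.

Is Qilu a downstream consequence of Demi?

Demi leads to Galu, Bude, Zebu, Lumi, Buho; Qilu is not among them.

No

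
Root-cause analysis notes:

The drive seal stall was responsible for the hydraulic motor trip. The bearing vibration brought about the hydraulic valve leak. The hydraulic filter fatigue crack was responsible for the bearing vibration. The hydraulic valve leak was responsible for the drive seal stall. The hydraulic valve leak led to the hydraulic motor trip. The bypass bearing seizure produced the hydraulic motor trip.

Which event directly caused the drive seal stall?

Upstream contributors include the hydraulic filter fatigue crack, the bearing vibration, but only the hydraulic valve leak feeds directly into the drive seal stall.

the hydraulic valve leak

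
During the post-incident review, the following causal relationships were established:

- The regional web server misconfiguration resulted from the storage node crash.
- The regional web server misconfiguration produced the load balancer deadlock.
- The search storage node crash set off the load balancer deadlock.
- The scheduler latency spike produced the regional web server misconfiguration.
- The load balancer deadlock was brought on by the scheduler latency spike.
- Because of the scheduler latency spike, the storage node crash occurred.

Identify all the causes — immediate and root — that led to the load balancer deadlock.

the regional web server misconfiguration, the scheduler latency spike, the search storage node crash, the storage node crash

Immediate causes of the load balancer deadlock: the scheduler latency spike, the regional web server misconfiguration, the search storage node crash.
Further upstream: the storage node crash.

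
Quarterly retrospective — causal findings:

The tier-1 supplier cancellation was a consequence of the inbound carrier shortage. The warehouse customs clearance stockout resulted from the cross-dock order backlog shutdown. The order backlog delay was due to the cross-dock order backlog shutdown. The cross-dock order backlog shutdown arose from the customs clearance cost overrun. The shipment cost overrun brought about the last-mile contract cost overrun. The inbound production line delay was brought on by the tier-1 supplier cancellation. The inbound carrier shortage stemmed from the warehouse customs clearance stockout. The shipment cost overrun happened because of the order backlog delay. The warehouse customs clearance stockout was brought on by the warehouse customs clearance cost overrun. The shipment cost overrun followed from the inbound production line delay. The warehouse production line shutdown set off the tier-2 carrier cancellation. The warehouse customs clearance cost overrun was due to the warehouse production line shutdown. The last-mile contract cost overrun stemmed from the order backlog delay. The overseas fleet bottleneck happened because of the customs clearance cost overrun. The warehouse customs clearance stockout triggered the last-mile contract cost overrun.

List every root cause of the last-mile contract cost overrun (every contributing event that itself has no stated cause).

Tracing upstream from the last-mile contract cost overrun: the last-mile contract cost overrun ← the warehouse customs clearance stockout ← the cross-dock order backlog shutdown ← the customs clearance cost overrun.
A separate upstream branch: the last-mile contract cost overrun ← the warehouse customs clearance stockout ← the warehouse customs clearance cost overrun ← the warehouse production line shutdown.
Each of those chain origins has no stated cause.

the customs clearance cost overrun, the warehouse production line shutdown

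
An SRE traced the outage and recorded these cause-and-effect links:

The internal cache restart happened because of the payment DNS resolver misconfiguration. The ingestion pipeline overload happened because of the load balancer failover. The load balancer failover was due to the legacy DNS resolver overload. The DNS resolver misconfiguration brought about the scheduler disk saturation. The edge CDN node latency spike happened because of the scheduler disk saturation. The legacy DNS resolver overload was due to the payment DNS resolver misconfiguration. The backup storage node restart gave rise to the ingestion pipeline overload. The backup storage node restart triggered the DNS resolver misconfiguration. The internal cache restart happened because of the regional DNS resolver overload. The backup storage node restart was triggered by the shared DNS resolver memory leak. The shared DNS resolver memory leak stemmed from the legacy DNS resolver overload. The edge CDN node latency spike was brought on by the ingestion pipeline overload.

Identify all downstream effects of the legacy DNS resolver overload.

Direct effects: the load balancer failover, the shared DNS resolver memory leak.
2 steps out: the backup storage node restart, the ingestion pipeline overload.
3 steps out: the DNS resolver misconfiguration, the edge CDN node latency spike.
4 steps out: the scheduler disk saturation.
Not reachable from it: the payment DNS resolver misconfiguration, the internal cache restart, the regional DNS resolver overload.

the DNS resolver misconfiguration, the backup storage node restart, the edge CDN node latency spike, the ingestion pipeline overload, the load balancer failover, the scheduler disk saturation, the shared DNS resolver memory leak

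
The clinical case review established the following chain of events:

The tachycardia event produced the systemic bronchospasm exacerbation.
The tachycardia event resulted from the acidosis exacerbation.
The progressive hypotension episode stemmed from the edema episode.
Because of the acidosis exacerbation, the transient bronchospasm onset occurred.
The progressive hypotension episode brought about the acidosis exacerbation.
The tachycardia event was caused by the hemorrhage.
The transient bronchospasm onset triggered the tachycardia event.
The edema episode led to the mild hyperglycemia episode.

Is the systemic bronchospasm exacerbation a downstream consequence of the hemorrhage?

There is a causal chain: the hemorrhage → the tachycardia event → the systemic bronchospasm exacerbation.

Yes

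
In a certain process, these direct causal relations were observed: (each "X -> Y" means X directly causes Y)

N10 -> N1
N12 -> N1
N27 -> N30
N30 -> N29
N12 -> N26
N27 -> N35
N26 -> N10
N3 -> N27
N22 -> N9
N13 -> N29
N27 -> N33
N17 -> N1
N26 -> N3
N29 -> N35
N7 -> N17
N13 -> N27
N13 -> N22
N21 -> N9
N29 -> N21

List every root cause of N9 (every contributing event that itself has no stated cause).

Tracing upstream from N9: N9 ← N21 ← N29 ← N30 ← N27 ← N3 ← N26 ← N12.
A separate upstream branch: N9 ← N22 ← N13.
Each of those chain origins has no stated cause.

N12, N13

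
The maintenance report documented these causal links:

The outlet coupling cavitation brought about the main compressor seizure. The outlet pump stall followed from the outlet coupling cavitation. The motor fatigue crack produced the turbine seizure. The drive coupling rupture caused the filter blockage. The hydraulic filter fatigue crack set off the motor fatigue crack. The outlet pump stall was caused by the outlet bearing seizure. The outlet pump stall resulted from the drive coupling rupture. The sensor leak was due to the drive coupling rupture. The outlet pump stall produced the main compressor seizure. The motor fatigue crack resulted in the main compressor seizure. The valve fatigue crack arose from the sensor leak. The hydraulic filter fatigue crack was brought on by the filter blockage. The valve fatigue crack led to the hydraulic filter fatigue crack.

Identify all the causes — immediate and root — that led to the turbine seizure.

Immediate cause of the turbine seizure: the motor fatigue crack.
Further upstream: the drive coupling rupture, the sensor leak, the valve fatigue crack, the filter blockage, the hydraulic filter fatigue crack.

the drive coupling rupture, the filter blockage, the hydraulic filter fatigue crack, the motor fatigue crack, the sensor leak, the valve fatigue crack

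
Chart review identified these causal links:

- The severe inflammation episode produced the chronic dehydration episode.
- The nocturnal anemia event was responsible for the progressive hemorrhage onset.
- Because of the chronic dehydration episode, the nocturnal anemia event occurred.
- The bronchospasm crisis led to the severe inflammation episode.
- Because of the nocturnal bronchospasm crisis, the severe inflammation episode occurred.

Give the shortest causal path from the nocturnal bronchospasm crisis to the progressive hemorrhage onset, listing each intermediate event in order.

the nocturnal bronchospasm crisis → the severe inflammation episode → the chronic dehydration episode → the nocturnal anemia event → the progressive hemorrhage onset

the nocturnal bronchospasm crisis → the severe inflammation episode
the severe inflammation episode → the chronic dehydration episode
the chronic dehydration episode → the nocturnal anemia event
the nocturnal anemia event → the progressive hemorrhage onset
Length: 4 steps.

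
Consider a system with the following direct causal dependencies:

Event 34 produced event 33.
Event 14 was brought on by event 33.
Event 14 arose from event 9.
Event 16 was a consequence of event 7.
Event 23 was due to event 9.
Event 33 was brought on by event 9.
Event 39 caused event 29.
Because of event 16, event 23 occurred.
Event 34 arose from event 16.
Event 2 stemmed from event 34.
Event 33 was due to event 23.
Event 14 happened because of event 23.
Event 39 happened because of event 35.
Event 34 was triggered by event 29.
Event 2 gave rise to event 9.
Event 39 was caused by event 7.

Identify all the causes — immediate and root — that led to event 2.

Immediate cause of event 2: event 34.
Further upstream: event 7, event 16, event 39, event 29, event 35.

event 16, event 29, event 34, event 35, event 39, event 7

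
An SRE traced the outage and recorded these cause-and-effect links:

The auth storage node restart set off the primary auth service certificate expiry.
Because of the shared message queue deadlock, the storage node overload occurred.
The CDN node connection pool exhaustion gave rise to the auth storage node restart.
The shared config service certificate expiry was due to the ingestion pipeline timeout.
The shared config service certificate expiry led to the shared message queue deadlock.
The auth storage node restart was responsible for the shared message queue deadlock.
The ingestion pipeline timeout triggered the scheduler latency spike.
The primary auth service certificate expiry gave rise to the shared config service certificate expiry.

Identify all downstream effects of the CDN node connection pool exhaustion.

the auth storage node restart, the primary auth service certificate expiry, the shared config service certificate expiry, the shared message queue deadlock, the storage node overload

Direct effects: the auth storage node restart.
2 steps out: the primary auth service certificate expiry, the shared message queue deadlock.
3 steps out: the shared config service certificate expiry, the storage node overload.
Not reachable from it: the ingestion pipeline timeout, the scheduler latency spike.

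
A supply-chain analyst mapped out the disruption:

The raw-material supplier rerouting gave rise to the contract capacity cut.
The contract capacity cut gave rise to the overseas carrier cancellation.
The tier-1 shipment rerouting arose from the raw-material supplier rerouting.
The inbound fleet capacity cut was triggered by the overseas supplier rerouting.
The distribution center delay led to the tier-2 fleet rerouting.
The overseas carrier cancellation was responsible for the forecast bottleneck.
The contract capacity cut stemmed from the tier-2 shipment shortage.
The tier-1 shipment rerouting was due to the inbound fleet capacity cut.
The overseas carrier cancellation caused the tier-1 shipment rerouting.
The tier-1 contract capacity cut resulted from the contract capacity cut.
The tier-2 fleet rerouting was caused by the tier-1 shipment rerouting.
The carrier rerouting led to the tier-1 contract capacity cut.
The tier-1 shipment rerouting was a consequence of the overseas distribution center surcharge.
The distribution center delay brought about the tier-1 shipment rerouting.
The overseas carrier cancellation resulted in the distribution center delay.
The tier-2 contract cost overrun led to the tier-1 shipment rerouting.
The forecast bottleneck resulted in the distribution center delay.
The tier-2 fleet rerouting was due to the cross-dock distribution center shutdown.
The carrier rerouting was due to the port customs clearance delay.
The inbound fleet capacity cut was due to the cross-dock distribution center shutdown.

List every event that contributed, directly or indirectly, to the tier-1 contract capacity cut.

Immediate causes of the tier-1 contract capacity cut: the contract capacity cut, the carrier rerouting.
Further upstream: the raw-material supplier rerouting, the tier-2 shipment shortage, the port customs clearance delay.

the carrier rerouting, the contract capacity cut, the port customs clearance delay, the raw-material supplier rerouting, the tier-2 shipment shortage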